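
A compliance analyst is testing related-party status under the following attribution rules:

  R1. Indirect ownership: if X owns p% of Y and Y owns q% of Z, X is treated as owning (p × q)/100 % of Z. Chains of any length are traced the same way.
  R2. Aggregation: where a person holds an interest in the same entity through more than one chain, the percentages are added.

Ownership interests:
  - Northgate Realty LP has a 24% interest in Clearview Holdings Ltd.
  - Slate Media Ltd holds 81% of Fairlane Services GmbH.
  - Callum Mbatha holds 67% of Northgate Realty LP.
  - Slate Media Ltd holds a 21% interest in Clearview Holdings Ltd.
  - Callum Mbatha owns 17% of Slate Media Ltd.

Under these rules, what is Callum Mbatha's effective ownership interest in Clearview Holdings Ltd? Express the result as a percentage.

19.65%

Chain via Northgate Realty LP (R1): 67% × 24% = 16.08% of Clearview Holdings Ltd.
Chain via Slate Media Ltd (R1): 17% × 21% = 3.57% of Clearview Holdings Ltd.
Aggregating (R2): 16.08% + 3.57% = 19.65%.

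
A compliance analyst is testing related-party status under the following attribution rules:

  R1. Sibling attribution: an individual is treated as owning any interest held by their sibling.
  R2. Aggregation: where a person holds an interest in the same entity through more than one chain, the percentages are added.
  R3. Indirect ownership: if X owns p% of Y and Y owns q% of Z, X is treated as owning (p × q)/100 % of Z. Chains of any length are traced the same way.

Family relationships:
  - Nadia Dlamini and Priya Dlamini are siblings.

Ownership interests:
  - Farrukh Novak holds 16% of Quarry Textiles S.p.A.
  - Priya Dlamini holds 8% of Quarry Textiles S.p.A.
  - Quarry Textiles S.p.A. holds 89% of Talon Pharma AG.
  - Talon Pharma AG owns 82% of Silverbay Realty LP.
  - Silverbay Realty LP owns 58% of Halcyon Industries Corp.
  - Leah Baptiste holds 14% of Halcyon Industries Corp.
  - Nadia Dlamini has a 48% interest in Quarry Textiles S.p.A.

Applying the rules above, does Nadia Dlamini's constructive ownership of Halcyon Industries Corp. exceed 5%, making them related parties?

Yes

By sibling attribution (R1), Nadia Dlamini is treated as also owning Priya Dlamini's interest in Quarry Textiles S.p.A, giving 48% + 8% = 56%.
Chain via Quarry Textiles S.p.A. → Talon Pharma AG → Silverbay Realty LP (R3): 56% × 89% × 82% × 58% = 23.703904% of Halcyon Industries Corp.
23.703904% exceeds the 5% threshold, so Nadia is a related party to Halcyon Industries Corp.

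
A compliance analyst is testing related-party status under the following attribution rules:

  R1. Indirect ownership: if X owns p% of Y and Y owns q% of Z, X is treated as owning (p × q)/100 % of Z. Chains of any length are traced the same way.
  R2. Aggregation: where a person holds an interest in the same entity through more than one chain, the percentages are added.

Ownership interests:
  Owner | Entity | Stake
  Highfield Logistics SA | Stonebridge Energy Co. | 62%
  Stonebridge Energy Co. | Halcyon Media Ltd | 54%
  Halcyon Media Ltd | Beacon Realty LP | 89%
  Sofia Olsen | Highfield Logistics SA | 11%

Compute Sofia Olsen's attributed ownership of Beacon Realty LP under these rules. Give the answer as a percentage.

3.277692%

Chain via Highfield Logistics SA → Stonebridge Energy Co. → Halcyon Media Ltd (R1): 11% × 62% × 54% × 89% = 3.277692% of Beacon Realty LP.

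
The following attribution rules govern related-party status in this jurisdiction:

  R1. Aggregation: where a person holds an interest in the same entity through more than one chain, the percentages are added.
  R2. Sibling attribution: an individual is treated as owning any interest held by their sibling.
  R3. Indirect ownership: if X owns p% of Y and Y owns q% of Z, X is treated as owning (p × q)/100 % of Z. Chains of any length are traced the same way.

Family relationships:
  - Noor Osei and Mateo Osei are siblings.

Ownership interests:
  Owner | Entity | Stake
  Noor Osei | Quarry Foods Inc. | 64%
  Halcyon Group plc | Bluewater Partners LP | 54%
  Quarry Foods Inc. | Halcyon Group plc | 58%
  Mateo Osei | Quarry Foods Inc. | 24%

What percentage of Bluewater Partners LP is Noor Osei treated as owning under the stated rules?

27.5616%

By sibling attribution (R2), Noor Osei is treated as also owning Mateo Osei's interest in Quarry Foods Inc, giving 64% + 24% = 88%.
Chain via Quarry Foods Inc. → Halcyon Group plc (R3): 88% × 58% × 54% = 27.5616% of Bluewater Partners LP.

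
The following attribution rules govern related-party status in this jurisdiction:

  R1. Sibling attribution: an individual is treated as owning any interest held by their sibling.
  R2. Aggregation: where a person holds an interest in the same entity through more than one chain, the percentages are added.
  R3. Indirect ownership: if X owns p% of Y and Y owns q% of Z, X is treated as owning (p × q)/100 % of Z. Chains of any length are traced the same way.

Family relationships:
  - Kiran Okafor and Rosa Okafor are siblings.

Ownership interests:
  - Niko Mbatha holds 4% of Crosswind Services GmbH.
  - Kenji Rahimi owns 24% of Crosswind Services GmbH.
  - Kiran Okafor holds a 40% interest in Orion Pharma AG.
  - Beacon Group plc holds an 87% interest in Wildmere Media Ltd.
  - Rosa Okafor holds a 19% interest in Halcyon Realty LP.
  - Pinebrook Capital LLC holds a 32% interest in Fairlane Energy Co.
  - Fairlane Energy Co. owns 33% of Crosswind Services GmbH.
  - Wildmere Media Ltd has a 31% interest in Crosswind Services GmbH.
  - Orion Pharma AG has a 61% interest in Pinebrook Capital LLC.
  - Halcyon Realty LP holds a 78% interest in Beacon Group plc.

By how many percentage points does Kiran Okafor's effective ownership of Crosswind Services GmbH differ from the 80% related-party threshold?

73.426406

By sibling attribution (R1), Kiran Okafor is treated as owning Rosa Okafor's 19% interest in Halcyon Realty LP.
Chain via Orion Pharma AG → Pinebrook Capital LLC → Fairlane Energy Co. (R3): 40% × 61% × 32% × 33% = 2.57664% of Crosswind Services GmbH.
Chain via Halcyon Realty LP → Beacon Group plc → Wildmere Media Ltd (R3): 19% × 78% × 87% × 31% = 3.996954% of Crosswind Services GmbH.
Aggregating (R2): 2.57664% + 3.996954% = 6.573594%.
6.573594% falls short of the 80% threshold by 73.426406 percentage points.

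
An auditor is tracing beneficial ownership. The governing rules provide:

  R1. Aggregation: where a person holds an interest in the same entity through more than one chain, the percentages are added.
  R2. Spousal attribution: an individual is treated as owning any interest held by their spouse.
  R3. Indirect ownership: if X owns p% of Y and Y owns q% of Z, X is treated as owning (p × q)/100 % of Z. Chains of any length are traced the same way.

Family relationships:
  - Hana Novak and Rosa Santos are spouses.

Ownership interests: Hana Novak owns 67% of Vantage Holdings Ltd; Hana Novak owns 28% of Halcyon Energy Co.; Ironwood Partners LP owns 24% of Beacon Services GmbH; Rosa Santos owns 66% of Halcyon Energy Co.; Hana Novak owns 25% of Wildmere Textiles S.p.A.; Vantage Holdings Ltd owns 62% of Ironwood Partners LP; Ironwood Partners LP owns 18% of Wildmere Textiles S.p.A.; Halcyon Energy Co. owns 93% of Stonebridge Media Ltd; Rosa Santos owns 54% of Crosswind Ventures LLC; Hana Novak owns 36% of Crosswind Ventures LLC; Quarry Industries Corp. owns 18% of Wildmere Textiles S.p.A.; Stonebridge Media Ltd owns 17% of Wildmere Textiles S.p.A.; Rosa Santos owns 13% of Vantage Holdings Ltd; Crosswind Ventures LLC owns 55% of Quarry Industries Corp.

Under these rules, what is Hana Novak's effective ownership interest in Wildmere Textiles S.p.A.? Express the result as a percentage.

By spousal attribution (R2), Hana Novak is treated as also owning Rosa Santos's interest in Crosswind Ventures LLC, giving 36% + 54% = 90%.
By spousal attribution (R2), Hana Novak is treated as also owning Rosa Santos's interest in Vantage Holdings Ltd, giving 67% + 13% = 80%.
By spousal attribution (R2), Hana Novak is treated as also owning Rosa Santos's interest in Halcyon Energy Co, giving 28% + 66% = 94%.
Chain via Crosswind Ventures LLC → Quarry Industries Corp. (R3): 90% × 55% × 18% = 8.91% of Wildmere Textiles S.p.A.
Chain via Vantage Holdings Ltd → Ironwood Partners LP (R3): 80% × 62% × 18% = 8.928% of Wildmere Textiles S.p.A.
Chain via Halcyon Energy Co. → Stonebridge Media Ltd (R3): 94% × 93% × 17% = 14.8614% of Wildmere Textiles S.p.A.
Direct interest in Wildmere Textiles S.p.A: 25%.
Aggregating (R1): 8.91% + 8.928% + 14.8614% + 25% = 57.6994%.

57.6994%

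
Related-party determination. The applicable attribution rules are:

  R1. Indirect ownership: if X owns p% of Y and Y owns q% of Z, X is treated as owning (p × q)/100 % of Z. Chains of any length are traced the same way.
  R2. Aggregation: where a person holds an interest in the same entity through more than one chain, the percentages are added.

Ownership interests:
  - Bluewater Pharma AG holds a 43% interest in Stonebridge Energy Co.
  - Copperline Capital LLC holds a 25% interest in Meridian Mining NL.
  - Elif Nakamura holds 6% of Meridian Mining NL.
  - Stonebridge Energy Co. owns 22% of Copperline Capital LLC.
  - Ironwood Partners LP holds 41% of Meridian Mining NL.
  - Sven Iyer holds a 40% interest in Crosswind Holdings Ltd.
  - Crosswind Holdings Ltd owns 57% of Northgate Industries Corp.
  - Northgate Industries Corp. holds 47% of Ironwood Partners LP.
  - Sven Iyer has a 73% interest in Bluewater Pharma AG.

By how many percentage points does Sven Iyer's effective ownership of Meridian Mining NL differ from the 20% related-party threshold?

Chain via Bluewater Pharma AG → Stonebridge Energy Co. → Copperline Capital LLC (R1): 73% × 43% × 22% × 25% = 1.72645% of Meridian Mining NL.
Chain via Crosswind Holdings Ltd → Northgate Industries Corp. → Ironwood Partners LP (R1): 40% × 57% × 47% × 41% = 4.39356% of Meridian Mining NL.
Aggregating (R2): 1.72645% + 4.39356% = 6.12001%.
6.12001% falls short of the 20% threshold by 13.87999 percentage points.

13.87999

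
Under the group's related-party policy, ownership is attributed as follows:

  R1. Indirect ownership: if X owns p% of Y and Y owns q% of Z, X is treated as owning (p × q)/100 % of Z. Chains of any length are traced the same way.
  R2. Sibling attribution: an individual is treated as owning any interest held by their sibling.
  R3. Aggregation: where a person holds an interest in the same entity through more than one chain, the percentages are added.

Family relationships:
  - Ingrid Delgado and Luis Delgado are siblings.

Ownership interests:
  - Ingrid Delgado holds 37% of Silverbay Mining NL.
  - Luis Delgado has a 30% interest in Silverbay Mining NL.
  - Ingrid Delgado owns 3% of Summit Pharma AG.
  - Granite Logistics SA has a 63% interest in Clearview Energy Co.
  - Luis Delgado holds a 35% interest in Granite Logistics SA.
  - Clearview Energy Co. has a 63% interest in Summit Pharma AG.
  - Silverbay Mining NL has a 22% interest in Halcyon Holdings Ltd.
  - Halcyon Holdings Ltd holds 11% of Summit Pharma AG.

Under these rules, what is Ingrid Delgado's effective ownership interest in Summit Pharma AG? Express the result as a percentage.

By sibling attribution (R2), Ingrid Delgado is treated as also owning Luis Delgado's interest in Silverbay Mining NL, giving 37% + 30% = 67%.
By sibling attribution (R2), Ingrid Delgado is treated as owning Luis Delgado's 35% interest in Granite Logistics SA.
Chain via Silverbay Mining NL → Halcyon Holdings Ltd (R1): 67% × 22% × 11% = 1.6214% of Summit Pharma AG.
Direct interest in Summit Pharma AG: 3%.
Chain via Granite Logistics SA → Clearview Energy Co. (R1): 35% × 63% × 63% = 13.8915% of Summit Pharma AG.
Aggregating (R3): 1.6214% + 3% + 13.8915% = 18.5129%.

18.5129%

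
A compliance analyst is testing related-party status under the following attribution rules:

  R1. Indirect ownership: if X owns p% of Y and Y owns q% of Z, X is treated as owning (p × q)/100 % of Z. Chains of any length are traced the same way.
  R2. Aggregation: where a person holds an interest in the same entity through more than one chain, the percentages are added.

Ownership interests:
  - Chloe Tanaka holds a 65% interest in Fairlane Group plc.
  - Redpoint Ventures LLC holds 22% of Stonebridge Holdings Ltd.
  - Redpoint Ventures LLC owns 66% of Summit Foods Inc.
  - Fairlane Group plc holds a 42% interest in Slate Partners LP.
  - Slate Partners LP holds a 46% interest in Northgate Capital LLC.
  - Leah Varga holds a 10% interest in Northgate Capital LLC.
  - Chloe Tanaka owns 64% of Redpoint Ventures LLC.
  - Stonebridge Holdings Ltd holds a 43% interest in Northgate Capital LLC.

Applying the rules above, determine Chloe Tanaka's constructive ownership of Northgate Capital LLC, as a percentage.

18.6124%

Chain via Fairlane Group plc → Slate Partners LP (R1): 65% × 42% × 46% = 12.558% of Northgate Capital LLC.
Chain via Redpoint Ventures LLC → Stonebridge Holdings Ltd (R1): 64% × 22% × 43% = 6.0544% of Northgate Capital LLC.
Aggregating (R2): 12.558% + 6.0544% = 18.6124%.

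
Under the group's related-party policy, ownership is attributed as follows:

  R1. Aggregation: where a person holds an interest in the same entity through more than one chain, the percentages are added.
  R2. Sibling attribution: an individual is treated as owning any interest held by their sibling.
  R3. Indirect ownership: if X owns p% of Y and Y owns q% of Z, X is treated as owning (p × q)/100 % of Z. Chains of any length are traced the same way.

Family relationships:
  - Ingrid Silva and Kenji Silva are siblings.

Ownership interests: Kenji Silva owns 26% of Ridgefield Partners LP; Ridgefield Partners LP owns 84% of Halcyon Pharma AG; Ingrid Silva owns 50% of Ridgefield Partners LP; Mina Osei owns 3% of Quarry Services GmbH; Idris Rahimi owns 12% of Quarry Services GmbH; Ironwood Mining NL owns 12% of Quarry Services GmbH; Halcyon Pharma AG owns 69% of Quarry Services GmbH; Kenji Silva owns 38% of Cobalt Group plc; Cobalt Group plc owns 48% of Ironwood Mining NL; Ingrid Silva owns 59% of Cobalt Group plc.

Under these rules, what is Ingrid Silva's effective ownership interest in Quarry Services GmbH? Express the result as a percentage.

49.6368%

By sibling attribution (R2), Ingrid Silva is treated as also owning Kenji Silva's interest in Ridgefield Partners LP, giving 50% + 26% = 76%.
By sibling attribution (R2), Ingrid Silva is treated as also owning Kenji Silva's interest in Cobalt Group plc, giving 59% + 38% = 97%.
Chain via Ridgefield Partners LP → Halcyon Pharma AG (R3): 76% × 84% × 69% = 44.0496% of Quarry Services GmbH.
Chain via Cobalt Group plc → Ironwood Mining NL (R3): 97% × 48% × 12% = 5.5872% of Quarry Services GmbH.
Aggregating (R1): 44.0496% + 5.5872% = 49.6368%.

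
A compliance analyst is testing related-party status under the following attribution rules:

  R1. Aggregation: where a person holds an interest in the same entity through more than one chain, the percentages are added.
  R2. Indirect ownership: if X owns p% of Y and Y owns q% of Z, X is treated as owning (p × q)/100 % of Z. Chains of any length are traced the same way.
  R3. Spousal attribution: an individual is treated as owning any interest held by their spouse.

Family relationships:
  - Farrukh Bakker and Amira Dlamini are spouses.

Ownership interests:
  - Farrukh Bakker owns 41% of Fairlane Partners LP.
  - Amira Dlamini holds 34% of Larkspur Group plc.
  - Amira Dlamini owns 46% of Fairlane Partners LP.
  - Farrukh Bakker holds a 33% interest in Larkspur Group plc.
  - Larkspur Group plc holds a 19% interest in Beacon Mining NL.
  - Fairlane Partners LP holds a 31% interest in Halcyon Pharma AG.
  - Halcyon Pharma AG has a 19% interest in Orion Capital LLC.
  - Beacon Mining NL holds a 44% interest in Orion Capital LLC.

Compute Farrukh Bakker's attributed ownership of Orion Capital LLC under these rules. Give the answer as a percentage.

By spousal attribution (R3), Farrukh Bakker is treated as also owning Amira Dlamini's interest in Larkspur Group plc, giving 33% + 34% = 67%.
By spousal attribution (R3), Farrukh Bakker is treated as also owning Amira Dlamini's interest in Fairlane Partners LP, giving 41% + 46% = 87%.
Chain via Larkspur Group plc → Beacon Mining NL (R2): 67% × 19% × 44% = 5.6012% of Orion Capital LLC.
Chain via Fairlane Partners LP → Halcyon Pharma AG (R2): 87% × 31% × 19% = 5.1243% of Orion Capital LLC.
Aggregating (R1): 5.6012% + 5.1243% = 10.7255%.

10.7255%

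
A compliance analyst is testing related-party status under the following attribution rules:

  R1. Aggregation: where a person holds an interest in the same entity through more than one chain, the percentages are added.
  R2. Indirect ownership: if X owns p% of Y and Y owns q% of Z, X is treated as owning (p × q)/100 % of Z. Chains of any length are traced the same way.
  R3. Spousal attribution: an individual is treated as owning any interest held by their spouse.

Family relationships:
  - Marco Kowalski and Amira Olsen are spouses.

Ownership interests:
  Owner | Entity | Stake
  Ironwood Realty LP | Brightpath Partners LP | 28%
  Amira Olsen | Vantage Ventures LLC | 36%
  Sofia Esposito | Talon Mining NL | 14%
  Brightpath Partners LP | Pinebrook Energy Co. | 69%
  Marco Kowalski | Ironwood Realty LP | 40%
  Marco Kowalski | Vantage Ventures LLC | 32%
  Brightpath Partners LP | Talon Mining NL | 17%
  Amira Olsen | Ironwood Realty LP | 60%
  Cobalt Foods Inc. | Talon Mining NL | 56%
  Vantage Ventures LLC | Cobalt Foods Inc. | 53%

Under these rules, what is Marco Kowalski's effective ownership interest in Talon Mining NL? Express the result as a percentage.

By spousal attribution (R3), Marco Kowalski is treated as also owning Amira Olsen's interest in Ironwood Realty LP, giving 40% + 60% = 100%.
By spousal attribution (R3), Marco Kowalski is treated as also owning Amira Olsen's interest in Vantage Ventures LLC, giving 32% + 36% = 68%.
Chain via Ironwood Realty LP → Brightpath Partners LP (R2): 100% × 28% × 17% = 4.76% of Talon Mining NL.
Chain via Vantage Ventures LLC → Cobalt Foods Inc. (R2): 68% × 53% × 56% = 20.1824% of Talon Mining NL.
Aggregating (R1): 4.76% + 20.1824% = 24.9424%.

24.9424%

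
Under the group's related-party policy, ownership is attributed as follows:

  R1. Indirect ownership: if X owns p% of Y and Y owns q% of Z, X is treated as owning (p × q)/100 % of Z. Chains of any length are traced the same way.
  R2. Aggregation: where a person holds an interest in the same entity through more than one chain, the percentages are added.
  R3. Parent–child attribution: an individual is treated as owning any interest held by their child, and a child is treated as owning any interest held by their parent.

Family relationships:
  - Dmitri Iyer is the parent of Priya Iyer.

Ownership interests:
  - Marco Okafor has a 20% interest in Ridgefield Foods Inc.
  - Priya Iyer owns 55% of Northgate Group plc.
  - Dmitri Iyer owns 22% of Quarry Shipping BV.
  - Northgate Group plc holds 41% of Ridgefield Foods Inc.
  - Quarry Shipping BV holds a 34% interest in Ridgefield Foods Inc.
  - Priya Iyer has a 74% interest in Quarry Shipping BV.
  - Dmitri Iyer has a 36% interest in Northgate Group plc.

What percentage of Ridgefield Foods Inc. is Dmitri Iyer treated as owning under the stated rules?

69.95%

By parent–child attribution (R3), Dmitri Iyer is treated as also owning Priya Iyer's interest in Northgate Group plc, giving 36% + 55% = 91%.
By parent–child attribution (R3), Dmitri Iyer is treated as also owning Priya Iyer's interest in Quarry Shipping BV, giving 22% + 74% = 96%.
Chain via Northgate Group plc (R1): 91% × 41% = 37.31% of Ridgefield Foods Inc.
Chain via Quarry Shipping BV (R1): 96% × 34% = 32.64% of Ridgefield Foods Inc.
Aggregating (R2): 37.31% + 32.64% = 69.95%.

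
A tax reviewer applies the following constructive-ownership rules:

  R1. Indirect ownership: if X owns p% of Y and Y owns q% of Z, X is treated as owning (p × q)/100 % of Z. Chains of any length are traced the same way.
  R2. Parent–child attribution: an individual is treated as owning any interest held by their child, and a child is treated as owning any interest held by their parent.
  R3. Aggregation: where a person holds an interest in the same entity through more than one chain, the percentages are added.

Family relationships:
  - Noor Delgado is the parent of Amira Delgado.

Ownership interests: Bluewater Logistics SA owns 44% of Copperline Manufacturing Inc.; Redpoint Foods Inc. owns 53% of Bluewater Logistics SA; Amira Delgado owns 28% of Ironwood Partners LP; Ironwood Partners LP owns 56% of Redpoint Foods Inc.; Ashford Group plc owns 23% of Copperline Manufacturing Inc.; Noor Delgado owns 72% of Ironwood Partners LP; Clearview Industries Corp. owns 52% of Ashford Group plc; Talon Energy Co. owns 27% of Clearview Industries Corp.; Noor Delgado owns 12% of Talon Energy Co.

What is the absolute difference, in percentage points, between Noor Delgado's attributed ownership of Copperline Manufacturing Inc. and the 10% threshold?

3.446704

By parent–child attribution (R2), Noor Delgado is treated as also owning Amira Delgado's interest in Ironwood Partners LP, giving 72% + 28% = 100%.
Chain via Ironwood Partners LP → Redpoint Foods Inc. → Bluewater Logistics SA (R1): 100% × 56% × 53% × 44% = 13.0592% of Copperline Manufacturing Inc.
Chain via Talon Energy Co. → Clearview Industries Corp. → Ashford Group plc (R1): 12% × 27% × 52% × 23% = 0.387504% of Copperline Manufacturing Inc.
Aggregating (R3): 13.0592% + 0.387504% = 13.446704%.
13.446704% exceeds the 10% threshold by 3.446704 percentage points.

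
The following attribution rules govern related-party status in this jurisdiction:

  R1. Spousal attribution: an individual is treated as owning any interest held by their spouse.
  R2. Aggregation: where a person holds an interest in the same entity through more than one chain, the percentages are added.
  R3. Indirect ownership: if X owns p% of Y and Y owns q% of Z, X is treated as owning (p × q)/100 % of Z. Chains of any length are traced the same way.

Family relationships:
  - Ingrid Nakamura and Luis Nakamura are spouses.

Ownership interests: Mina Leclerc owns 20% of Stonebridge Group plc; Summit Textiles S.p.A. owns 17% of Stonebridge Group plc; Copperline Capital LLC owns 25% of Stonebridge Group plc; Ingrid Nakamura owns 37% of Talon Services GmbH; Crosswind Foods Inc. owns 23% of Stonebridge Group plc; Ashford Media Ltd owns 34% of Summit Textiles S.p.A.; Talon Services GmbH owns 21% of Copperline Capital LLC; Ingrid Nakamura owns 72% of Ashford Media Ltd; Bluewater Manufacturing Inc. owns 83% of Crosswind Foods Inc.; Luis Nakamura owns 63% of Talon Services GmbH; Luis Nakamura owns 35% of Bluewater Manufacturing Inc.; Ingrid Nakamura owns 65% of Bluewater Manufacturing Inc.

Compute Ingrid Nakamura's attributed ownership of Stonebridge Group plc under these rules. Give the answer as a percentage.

28.5016%

By spousal attribution (R1), Ingrid Nakamura is treated as also owning Luis Nakamura's interest in Talon Services GmbH, giving 37% + 63% = 100%.
By spousal attribution (R1), Ingrid Nakamura is treated as also owning Luis Nakamura's interest in Bluewater Manufacturing Inc, giving 65% + 35% = 100%.
Chain via Talon Services GmbH → Copperline Capital LLC (R3): 100% × 21% × 25% = 5.25% of Stonebridge Group plc.
Chain via Ashford Media Ltd → Summit Textiles S.p.A. (R3): 72% × 34% × 17% = 4.1616% of Stonebridge Group plc.
Chain via Bluewater Manufacturing Inc. → Crosswind Foods Inc. (R3): 100% × 83% × 23% = 19.09% of Stonebridge Group plc.
Aggregating (R2): 5.25% + 4.1616% + 19.09% = 28.5016%.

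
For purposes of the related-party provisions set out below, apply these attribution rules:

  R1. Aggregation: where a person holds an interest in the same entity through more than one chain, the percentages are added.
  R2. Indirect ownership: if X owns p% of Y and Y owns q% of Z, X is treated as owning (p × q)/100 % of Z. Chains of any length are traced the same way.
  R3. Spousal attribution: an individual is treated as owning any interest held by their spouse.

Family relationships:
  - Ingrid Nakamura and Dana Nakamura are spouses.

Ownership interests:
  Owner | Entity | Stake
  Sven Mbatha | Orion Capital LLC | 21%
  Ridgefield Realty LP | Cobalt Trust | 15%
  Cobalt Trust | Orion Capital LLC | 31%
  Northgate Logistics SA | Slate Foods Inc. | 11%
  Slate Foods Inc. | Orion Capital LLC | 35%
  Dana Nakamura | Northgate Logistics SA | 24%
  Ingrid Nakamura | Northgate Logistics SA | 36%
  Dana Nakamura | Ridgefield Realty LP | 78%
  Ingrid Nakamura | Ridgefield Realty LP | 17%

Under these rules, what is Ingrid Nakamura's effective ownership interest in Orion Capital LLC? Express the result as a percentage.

By spousal attribution (R3), Ingrid Nakamura is treated as also owning Dana Nakamura's interest in Ridgefield Realty LP, giving 17% + 78% = 95%.
By spousal attribution (R3), Ingrid Nakamura is treated as also owning Dana Nakamura's interest in Northgate Logistics SA, giving 36% + 24% = 60%.
Chain via Ridgefield Realty LP → Cobalt Trust (R2): 95% × 15% × 31% = 4.4175% of Orion Capital LLC.
Chain via Northgate Logistics SA → Slate Foods Inc. (R2): 60% × 11% × 35% = 2.31% of Orion Capital LLC.
Aggregating (R1): 4.4175% + 2.31% = 6.7275%.

6.7275%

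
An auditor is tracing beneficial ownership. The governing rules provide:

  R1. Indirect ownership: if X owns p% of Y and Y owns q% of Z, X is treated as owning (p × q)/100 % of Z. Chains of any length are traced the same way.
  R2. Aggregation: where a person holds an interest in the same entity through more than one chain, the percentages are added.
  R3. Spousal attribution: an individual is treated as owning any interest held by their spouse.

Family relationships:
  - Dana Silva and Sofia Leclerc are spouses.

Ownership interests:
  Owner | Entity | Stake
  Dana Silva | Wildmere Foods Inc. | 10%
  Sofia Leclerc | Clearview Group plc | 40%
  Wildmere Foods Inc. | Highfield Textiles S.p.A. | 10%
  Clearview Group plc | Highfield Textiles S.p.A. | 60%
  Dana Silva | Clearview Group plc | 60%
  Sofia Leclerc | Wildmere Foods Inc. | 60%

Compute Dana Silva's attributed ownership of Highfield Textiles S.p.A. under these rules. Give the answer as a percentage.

67%

By spousal attribution (R3), Dana Silva is treated as also owning Sofia Leclerc's interest in Clearview Group plc, giving 60% + 40% = 100%.
By spousal attribution (R3), Dana Silva is treated as also owning Sofia Leclerc's interest in Wildmere Foods Inc, giving 10% + 60% = 70%.
Chain via Clearview Group plc (R1): 100% × 60% = 60% of Highfield Textiles S.p.A.
Chain via Wildmere Foods Inc. (R1): 70% × 10% = 7% of Highfield Textiles S.p.A.
Aggregating (R2): 60% + 7% = 67%.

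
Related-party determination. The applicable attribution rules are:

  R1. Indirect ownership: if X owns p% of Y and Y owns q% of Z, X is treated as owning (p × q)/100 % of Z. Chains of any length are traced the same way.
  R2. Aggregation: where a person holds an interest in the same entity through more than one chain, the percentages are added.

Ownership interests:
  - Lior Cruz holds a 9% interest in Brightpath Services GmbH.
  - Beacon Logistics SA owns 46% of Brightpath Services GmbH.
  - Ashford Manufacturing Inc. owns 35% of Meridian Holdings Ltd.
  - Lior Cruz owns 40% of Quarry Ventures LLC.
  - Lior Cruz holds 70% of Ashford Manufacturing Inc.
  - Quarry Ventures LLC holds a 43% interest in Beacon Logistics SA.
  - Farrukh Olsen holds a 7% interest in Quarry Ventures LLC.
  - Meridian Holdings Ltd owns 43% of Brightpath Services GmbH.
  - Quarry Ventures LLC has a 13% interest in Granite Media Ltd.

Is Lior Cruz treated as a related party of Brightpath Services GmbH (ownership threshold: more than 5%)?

Chain via Quarry Ventures LLC → Beacon Logistics SA (R1): 40% × 43% × 46% = 7.912% of Brightpath Services GmbH.
Chain via Ashford Manufacturing Inc. → Meridian Holdings Ltd (R1): 70% × 35% × 43% = 10.535% of Brightpath Services GmbH.
Direct interest in Brightpath Services GmbH: 9%.
Aggregating (R2): 7.912% + 10.535% + 9% = 27.447%.
27.447% exceeds the 5% threshold, so Lior is a related party to Brightpath Services GmbH.

Yes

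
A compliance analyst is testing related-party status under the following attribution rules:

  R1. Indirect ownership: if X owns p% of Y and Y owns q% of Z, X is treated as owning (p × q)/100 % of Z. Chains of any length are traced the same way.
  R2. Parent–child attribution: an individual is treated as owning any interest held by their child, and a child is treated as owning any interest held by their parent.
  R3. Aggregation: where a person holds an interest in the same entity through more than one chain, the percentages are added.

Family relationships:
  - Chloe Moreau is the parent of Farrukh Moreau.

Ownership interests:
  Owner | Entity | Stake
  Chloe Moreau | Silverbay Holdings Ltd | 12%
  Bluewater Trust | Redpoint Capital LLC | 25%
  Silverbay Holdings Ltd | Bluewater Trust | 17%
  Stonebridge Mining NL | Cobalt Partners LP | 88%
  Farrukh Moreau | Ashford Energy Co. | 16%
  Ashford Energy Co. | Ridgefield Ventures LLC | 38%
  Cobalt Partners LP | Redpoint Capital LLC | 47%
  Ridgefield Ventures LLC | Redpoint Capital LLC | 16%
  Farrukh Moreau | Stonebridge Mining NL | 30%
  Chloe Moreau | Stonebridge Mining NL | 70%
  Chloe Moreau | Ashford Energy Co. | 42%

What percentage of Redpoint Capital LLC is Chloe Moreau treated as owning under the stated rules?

45.3964%

By parent–child attribution (R2), Chloe Moreau is treated as also owning Farrukh Moreau's interest in Stonebridge Mining NL, giving 70% + 30% = 100%.
By parent–child attribution (R2), Chloe Moreau is treated as also owning Farrukh Moreau's interest in Ashford Energy Co, giving 42% + 16% = 58%.
Chain via Stonebridge Mining NL → Cobalt Partners LP (R1): 100% × 88% × 47% = 41.36% of Redpoint Capital LLC.
Chain via Ashford Energy Co. → Ridgefield Ventures LLC (R1): 58% × 38% × 16% = 3.5264% of Redpoint Capital LLC.
Chain via Silverbay Holdings Ltd → Bluewater Trust (R1): 12% × 17% × 25% = 0.51% of Redpoint Capital LLC.
Aggregating (R3): 41.36% + 3.5264% + 0.51% = 45.3964%.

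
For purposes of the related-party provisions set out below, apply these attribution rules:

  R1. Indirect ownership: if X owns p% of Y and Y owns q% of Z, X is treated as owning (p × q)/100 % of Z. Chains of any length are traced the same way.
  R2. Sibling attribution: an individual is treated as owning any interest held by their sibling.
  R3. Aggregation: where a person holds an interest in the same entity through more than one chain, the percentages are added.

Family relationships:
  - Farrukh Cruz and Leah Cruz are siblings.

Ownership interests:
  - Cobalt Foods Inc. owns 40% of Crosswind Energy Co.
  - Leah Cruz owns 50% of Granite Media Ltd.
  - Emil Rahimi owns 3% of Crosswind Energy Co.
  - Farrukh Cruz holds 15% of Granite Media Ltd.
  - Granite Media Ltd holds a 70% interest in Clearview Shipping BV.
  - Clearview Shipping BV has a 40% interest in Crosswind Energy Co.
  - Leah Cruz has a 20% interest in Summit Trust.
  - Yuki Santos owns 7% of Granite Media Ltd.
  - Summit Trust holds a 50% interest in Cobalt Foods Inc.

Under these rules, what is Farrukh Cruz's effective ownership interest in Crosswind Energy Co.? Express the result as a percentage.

22.2%

By sibling attribution (R2), Farrukh Cruz is treated as also owning Leah Cruz's interest in Granite Media Ltd, giving 15% + 50% = 65%.
By sibling attribution (R2), Farrukh Cruz is treated as owning Leah Cruz's 20% interest in Summit Trust.
Chain via Granite Media Ltd → Clearview Shipping BV (R1): 65% × 70% × 40% = 18.2% of Crosswind Energy Co.
Chain via Summit Trust → Cobalt Foods Inc. (R1): 20% × 50% × 40% = 4% of Crosswind Energy Co.
Aggregating (R3): 18.2% + 4% = 22.2%.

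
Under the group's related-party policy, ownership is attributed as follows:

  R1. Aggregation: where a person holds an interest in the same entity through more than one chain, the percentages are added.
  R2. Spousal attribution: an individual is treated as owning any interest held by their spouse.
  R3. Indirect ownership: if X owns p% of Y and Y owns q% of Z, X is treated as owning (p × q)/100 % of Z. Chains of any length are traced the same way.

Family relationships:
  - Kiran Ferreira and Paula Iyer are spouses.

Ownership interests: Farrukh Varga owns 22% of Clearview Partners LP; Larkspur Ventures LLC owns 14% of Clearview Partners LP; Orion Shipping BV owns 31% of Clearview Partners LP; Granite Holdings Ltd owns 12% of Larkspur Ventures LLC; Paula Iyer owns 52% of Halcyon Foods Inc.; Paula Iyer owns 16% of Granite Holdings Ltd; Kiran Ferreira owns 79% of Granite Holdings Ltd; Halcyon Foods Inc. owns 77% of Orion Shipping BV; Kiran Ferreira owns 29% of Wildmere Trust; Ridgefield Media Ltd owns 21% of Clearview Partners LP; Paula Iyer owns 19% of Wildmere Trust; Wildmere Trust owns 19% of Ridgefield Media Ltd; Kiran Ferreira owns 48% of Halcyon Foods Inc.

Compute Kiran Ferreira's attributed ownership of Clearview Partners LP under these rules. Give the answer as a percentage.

27.3812%

By spousal attribution (R2), Kiran Ferreira is treated as also owning Paula Iyer's interest in Wildmere Trust, giving 29% + 19% = 48%.
By spousal attribution (R2), Kiran Ferreira is treated as also owning Paula Iyer's interest in Halcyon Foods Inc, giving 48% + 52% = 100%.
By spousal attribution (R2), Kiran Ferreira is treated as also owning Paula Iyer's interest in Granite Holdings Ltd, giving 79% + 16% = 95%.
Chain via Wildmere Trust → Ridgefield Media Ltd (R3): 48% × 19% × 21% = 1.9152% of Clearview Partners LP.
Chain via Halcyon Foods Inc. → Orion Shipping BV (R3): 100% × 77% × 31% = 23.87% of Clearview Partners LP.
Chain via Granite Holdings Ltd → Larkspur Ventures LLC (R3): 95% × 12% × 14% = 1.596% of Clearview Partners LP.
Aggregating (R1): 1.9152% + 23.87% + 1.596% = 27.3812%.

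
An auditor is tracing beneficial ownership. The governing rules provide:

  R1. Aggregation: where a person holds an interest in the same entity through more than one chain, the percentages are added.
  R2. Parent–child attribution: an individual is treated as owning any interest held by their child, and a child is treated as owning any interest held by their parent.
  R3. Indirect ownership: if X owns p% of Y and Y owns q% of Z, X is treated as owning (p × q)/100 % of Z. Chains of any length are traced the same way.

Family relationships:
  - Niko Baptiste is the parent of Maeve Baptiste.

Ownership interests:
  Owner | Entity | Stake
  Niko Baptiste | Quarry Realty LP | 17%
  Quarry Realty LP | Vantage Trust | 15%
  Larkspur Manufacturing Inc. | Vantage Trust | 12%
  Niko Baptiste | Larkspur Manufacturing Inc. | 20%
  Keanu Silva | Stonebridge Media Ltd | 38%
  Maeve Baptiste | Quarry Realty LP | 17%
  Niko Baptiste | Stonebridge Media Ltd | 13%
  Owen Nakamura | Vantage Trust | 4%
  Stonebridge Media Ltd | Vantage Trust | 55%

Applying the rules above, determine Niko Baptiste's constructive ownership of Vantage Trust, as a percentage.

By parent–child attribution (R2), Niko Baptiste is treated as also owning Maeve Baptiste's interest in Quarry Realty LP, giving 17% + 17% = 34%.
Chain via Quarry Realty LP (R3): 34% × 15% = 5.1% of Vantage Trust.
Chain via Larkspur Manufacturing Inc. (R3): 20% × 12% = 2.4% of Vantage Trust.
Chain via Stonebridge Media Ltd (R3): 13% × 55% = 7.15% of Vantage Trust.
Aggregating (R1): 5.1% + 2.4% + 7.15% = 14.65%.

14.65%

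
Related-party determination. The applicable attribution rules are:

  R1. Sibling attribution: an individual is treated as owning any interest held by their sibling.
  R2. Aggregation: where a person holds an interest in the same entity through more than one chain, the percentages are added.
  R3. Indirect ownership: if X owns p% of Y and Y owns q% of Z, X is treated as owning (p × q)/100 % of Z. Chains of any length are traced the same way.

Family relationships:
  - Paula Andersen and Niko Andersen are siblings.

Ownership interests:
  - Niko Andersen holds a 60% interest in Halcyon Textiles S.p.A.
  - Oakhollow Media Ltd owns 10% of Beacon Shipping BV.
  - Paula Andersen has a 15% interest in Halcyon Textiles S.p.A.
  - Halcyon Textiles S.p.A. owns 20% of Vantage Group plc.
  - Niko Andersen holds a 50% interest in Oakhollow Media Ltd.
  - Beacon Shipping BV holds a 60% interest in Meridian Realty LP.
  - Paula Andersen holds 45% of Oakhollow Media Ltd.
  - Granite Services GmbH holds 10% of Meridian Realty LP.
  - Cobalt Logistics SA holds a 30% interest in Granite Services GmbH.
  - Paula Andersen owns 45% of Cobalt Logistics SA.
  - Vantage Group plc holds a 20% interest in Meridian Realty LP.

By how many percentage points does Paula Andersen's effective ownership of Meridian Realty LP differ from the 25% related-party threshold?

By sibling attribution (R1), Paula Andersen is treated as also owning Niko Andersen's interest in Halcyon Textiles S.p.A, giving 15% + 60% = 75%.
By sibling attribution (R1), Paula Andersen is treated as also owning Niko Andersen's interest in Oakhollow Media Ltd, giving 45% + 50% = 95%.
Chain via Cobalt Logistics SA → Granite Services GmbH (R3): 45% × 30% × 10% = 1.35% of Meridian Realty LP.
Chain via Halcyon Textiles S.p.A. → Vantage Group plc (R3): 75% × 20% × 20% = 3% of Meridian Realty LP.
Chain via Oakhollow Media Ltd → Beacon Shipping BV (R3): 95% × 10% × 60% = 5.7% of Meridian Realty LP.
Aggregating (R2): 1.35% + 3% + 5.7% = 10.05%.
10.05% falls short of the 25% threshold by 14.95 percentage points.

14.95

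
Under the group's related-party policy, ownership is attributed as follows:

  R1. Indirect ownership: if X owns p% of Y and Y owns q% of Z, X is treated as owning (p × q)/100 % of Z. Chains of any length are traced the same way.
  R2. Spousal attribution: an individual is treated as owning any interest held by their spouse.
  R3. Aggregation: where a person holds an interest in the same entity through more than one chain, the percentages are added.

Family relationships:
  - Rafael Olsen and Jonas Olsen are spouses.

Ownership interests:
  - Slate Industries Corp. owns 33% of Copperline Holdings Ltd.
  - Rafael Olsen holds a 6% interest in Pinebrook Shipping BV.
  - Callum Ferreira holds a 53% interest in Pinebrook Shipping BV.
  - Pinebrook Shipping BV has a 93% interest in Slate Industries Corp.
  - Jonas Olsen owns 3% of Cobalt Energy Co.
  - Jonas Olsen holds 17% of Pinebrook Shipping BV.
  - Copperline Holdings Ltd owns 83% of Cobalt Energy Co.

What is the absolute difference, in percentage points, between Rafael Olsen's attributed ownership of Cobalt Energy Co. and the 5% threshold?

3.858721

By spousal attribution (R2), Rafael Olsen is treated as also owning Jonas Olsen's interest in Pinebrook Shipping BV, giving 6% + 17% = 23%.
By spousal attribution (R2), Rafael Olsen is treated as owning Jonas Olsen's 3% interest in Cobalt Energy Co.
Chain via Pinebrook Shipping BV → Slate Industries Corp. → Copperline Holdings Ltd (R1): 23% × 93% × 33% × 83% = 5.858721% of Cobalt Energy Co.
Direct interest in Cobalt Energy Co: 3%.
Aggregating (R3): 5.858721% + 3% = 8.858721%.
8.858721% exceeds the 5% threshold by 3.858721 percentage points.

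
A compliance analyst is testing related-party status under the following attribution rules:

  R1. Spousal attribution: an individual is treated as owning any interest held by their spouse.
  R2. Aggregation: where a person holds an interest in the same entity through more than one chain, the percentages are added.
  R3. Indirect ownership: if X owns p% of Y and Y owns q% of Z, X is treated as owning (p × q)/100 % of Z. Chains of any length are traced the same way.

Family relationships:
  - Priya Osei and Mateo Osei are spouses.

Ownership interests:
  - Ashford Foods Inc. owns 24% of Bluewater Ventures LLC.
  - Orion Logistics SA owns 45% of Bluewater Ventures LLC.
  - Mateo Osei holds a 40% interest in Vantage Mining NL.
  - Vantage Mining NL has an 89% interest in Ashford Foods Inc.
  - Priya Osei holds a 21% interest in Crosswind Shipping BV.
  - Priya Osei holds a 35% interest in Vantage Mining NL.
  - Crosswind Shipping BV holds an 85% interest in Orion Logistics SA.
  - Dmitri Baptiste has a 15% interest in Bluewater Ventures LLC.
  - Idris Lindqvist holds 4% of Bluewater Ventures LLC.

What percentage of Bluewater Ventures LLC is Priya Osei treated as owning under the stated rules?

By spousal attribution (R1), Priya Osei is treated as also owning Mateo Osei's interest in Vantage Mining NL, giving 35% + 40% = 75%.
Chain via Vantage Mining NL → Ashford Foods Inc. (R3): 75% × 89% × 24% = 16.02% of Bluewater Ventures LLC.
Chain via Crosswind Shipping BV → Orion Logistics SA (R3): 21% × 85% × 45% = 8.0325% of Bluewater Ventures LLC.
Aggregating (R2): 16.02% + 8.0325% = 24.0525%.

24.0525%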